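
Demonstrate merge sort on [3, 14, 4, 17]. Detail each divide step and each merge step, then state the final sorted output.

Merge sort trace:

Split: [3, 14, 4, 17] -> [3, 14] and [4, 17]
  Split: [3, 14] -> [3] and [14]
  Merge: [3] + [14] -> [3, 14]
  Split: [4, 17] -> [4] and [17]
  Merge: [4] + [17] -> [4, 17]
Merge: [3, 14] + [4, 17] -> [3, 4, 14, 17]

Final sorted array: [3, 4, 14, 17]

The merge sort proceeds by recursively splitting the array and merging sorted halves.
After all merges, the sorted array is [3, 4, 14, 17].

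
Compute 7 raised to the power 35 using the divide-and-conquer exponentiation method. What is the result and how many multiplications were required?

Computing 7^35 by squaring (build up from 7^1; each line after the first costs one multiplication):

7^1 = 7
7^2 = (7^1)^2 = 7^2 = 49
7^4 = (7^2)^2 = 49^2 = 2401
7^8 = (7^4)^2 = 2401^2 = 5764801
7^16 = (7^8)^2 = 5764801^2 = 33232930569601
7^17 = 7 * 7^16 = 7 * 33232930569601 = 232630513987207
7^34 = (7^17)^2 = 232630513987207^2 = 54116956037952111668959660849
7^35 = 7 * 7^34 = 7 * 54116956037952111668959660849 = 378818692265664781682717625943

Result: 378818692265664781682717625943
Multiplications needed: 7 (7 lines after 7^1)

7^35 = 378818692265664781682717625943. Using exponentiation by squaring, this requires 7 multiplications. The key idea: if the exponent is even, square the half-power; if odd, multiply by the base once.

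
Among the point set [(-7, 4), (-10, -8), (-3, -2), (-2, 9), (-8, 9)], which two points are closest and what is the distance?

Computing all pairwise distances among 5 points:

d((-7, 4), (-10, -8)) = 12.3693
d((-7, 4), (-3, -2)) = 7.2111
d((-7, 4), (-2, 9)) = 7.0711
d((-7, 4), (-8, 9)) = 5.099 <-- minimum
d((-10, -8), (-3, -2)) = 9.2195
d((-10, -8), (-2, 9)) = 18.7883
d((-10, -8), (-8, 9)) = 17.1172
d((-3, -2), (-2, 9)) = 11.0454
d((-3, -2), (-8, 9)) = 12.083
d((-2, 9), (-8, 9)) = 6.0

Closest pair: (-7, 4) and (-8, 9) with distance 5.099

The closest pair is (-7, 4) and (-8, 9) with Euclidean distance 5.099. For 5 points, brute-force pairwise comparison is shown above. For large n, the divide-and-conquer algorithm (sort by x, recurse on halves, check the dividing strip) achieves O(n log n).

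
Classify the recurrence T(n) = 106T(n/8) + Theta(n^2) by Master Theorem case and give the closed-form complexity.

Master Theorem for T(n) = 106T(n/8) + O(n^2):

a = 106, b = 8, c = 2
log_b(a) = log_8(106) = 2.2426

Case 1: c = 2 < log_8(106) = 2.2426
T(n) = O(n^(log_8 106))

For T(n) = 106T(n/8) + O(n^2): log_8(106) = 2.2426. This is Case 1 of the Master Theorem (c < log_b(a), work dominated by leaves), giving O(n^(log_8 106)).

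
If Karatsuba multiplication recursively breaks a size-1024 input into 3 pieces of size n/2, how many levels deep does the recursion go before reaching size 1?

For divide and conquer with division factor 2:

Problem sizes at each level:
Level 0: 1024
Level 1: 512
Level 2: 256
Level 3: 128
Level 4: 64
Level 5: 32
Level 6: 16
Level 7: 8
Level 8: 4
Level 9: 2
Level 10: 1

The root is level 0 and the size-1 base case is level 10 (the tree spans levels 0 through 10, i.e. 11 levels counting the root), so the depth is the number of divisions: log_2(1024) = 10

The recursion tree depth is log_2(1024) = 10. At each level, the problem size is divided by 2, so it takes 10 divisions to reduce to a base case of size 1. The algorithm makes 3 recursive calls at each level.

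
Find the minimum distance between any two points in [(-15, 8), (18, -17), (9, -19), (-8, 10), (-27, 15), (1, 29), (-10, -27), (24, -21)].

Computing all pairwise distances among 8 points:

d((-15, 8), (18, -17)) = 41.4005
d((-15, 8), (9, -19)) = 36.1248
d((-15, 8), (-8, 10)) = 7.2801
d((-15, 8), (-27, 15)) = 13.8924
d((-15, 8), (1, 29)) = 26.4008
d((-15, 8), (-10, -27)) = 35.3553
d((-15, 8), (24, -21)) = 48.6004
d((18, -17), (9, -19)) = 9.2195
d((18, -17), (-8, 10)) = 37.4833
d((18, -17), (-27, 15)) = 55.2178
d((18, -17), (1, 29)) = 49.0408
d((18, -17), (-10, -27)) = 29.7321
d((18, -17), (24, -21)) = 7.2111 <-- minimum
d((9, -19), (-8, 10)) = 33.6155
d((9, -19), (-27, 15)) = 49.5177
d((9, -19), (1, 29)) = 48.6621
d((9, -19), (-10, -27)) = 20.6155
d((9, -19), (24, -21)) = 15.1327
d((-8, 10), (-27, 15)) = 19.6469
d((-8, 10), (1, 29)) = 21.0238
d((-8, 10), (-10, -27)) = 37.054
d((-8, 10), (24, -21)) = 44.5533
d((-27, 15), (1, 29)) = 31.305
d((-27, 15), (-10, -27)) = 45.31
d((-27, 15), (24, -21)) = 62.426
d((1, 29), (-10, -27)) = 57.0701
d((1, 29), (24, -21)) = 55.0364
d((-10, -27), (24, -21)) = 34.5254

Closest pair: (18, -17) and (24, -21) with distance 7.2111

The closest pair is (18, -17) and (24, -21) with Euclidean distance 7.2111. For 8 points, brute-force pairwise comparison is shown above. For large n, the divide-and-conquer algorithm (sort by x, recurse on halves, check the dividing strip) achieves O(n log n).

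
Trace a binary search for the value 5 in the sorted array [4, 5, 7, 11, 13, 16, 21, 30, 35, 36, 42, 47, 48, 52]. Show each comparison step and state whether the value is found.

Binary search for 5 in [4, 5, 7, 11, 13, 16, 21, 30, 35, 36, 42, 47, 48, 52]:

lo=0, hi=13, mid=6, arr[mid]=21 -> 21 > 5, search left half
lo=0, hi=5, mid=2, arr[mid]=7 -> 7 > 5, search left half
lo=0, hi=1, mid=0, arr[mid]=4 -> 4 < 5, search right half
lo=1, hi=1, mid=1, arr[mid]=5 -> Found target at index 1!

Binary search finds 5 at index 1 after 4 comparisons. The search repeatedly halves the search space by comparing with the middle element.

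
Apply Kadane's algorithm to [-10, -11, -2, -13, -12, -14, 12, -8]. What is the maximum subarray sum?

Using Kadane's algorithm on [-10, -11, -2, -13, -12, -14, 12, -8]:

Scanning through the array:
Position 1 (value -11): max_ending_here = -11, max_so_far = -10
Position 2 (value -2): max_ending_here = -2, max_so_far = -2
Position 3 (value -13): max_ending_here = -13, max_so_far = -2
Position 4 (value -12): max_ending_here = -12, max_so_far = -2
Position 5 (value -14): max_ending_here = -14, max_so_far = -2
Position 6 (value 12): max_ending_here = 12, max_so_far = 12
Position 7 (value -8): max_ending_here = 4, max_so_far = 12

Maximum subarray: [12]
Maximum sum: 12

The maximum subarray is [12] with sum 12. This subarray runs from index 6 to index 6.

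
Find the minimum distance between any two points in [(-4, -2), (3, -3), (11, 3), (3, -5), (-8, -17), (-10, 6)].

Computing all pairwise distances among 6 points:

d((-4, -2), (3, -3)) = 7.0711
d((-4, -2), (11, 3)) = 15.8114
d((-4, -2), (3, -5)) = 7.6158
d((-4, -2), (-8, -17)) = 15.5242
d((-4, -2), (-10, 6)) = 10.0
d((3, -3), (11, 3)) = 10.0
d((3, -3), (3, -5)) = 2.0 <-- minimum
d((3, -3), (-8, -17)) = 17.8045
d((3, -3), (-10, 6)) = 15.8114
d((11, 3), (3, -5)) = 11.3137
d((11, 3), (-8, -17)) = 27.5862
d((11, 3), (-10, 6)) = 21.2132
d((3, -5), (-8, -17)) = 16.2788
d((3, -5), (-10, 6)) = 17.0294
d((-8, -17), (-10, 6)) = 23.0868

Closest pair: (3, -3) and (3, -5) with distance 2.0

The closest pair is (3, -3) and (3, -5) with Euclidean distance 2.0. For 6 points, brute-force pairwise comparison is shown above. For large n, the divide-and-conquer algorithm (sort by x, recurse on halves, check the dividing strip) achieves O(n log n).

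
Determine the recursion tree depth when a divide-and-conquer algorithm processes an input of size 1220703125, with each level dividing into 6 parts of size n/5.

For divide and conquer with division factor 5:

Problem sizes at each level:
Level 0: 1220703125
Level 1: 244140625
Level 2: 48828125
Level 3: 9765625
Level 4: 1953125
Level 5: 390625
Level 6: 78125
Level 7: 15625
Level 8: 3125
Level 9: 625
Level 10: 125
Level 11: 25
Level 12: 5
Level 13: 1

The root is level 0 and the size-1 base case is level 13 (the tree spans levels 0 through 13, i.e. 14 levels counting the root), so the depth is the number of divisions: log_5(1220703125) = 13

The recursion tree depth is log_5(1220703125) = 13. At each level, the problem size is divided by 5, so it takes 13 divisions to reduce to a base case of size 1. The algorithm makes 6 recursive calls at each level.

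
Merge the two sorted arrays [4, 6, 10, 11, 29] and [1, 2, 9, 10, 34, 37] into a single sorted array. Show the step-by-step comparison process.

Merging process:

Compare 4 vs 1: take 1 from right. Merged: [1]
Compare 4 vs 2: take 2 from right. Merged: [1, 2]
Compare 4 vs 9: take 4 from left. Merged: [1, 2, 4]
Compare 6 vs 9: take 6 from left. Merged: [1, 2, 4, 6]
Compare 10 vs 9: take 9 from right. Merged: [1, 2, 4, 6, 9]
Compare 10 vs 10: take 10 from left. Merged: [1, 2, 4, 6, 9, 10]
Compare 11 vs 10: take 10 from right. Merged: [1, 2, 4, 6, 9, 10, 10]
Compare 11 vs 34: take 11 from left. Merged: [1, 2, 4, 6, 9, 10, 10, 11]
Compare 29 vs 34: take 29 from left. Merged: [1, 2, 4, 6, 9, 10, 10, 11, 29]
Append remaining from right: [34, 37]. Merged: [1, 2, 4, 6, 9, 10, 10, 11, 29, 34, 37]

Final merged array: [1, 2, 4, 6, 9, 10, 10, 11, 29, 34, 37]
Total comparisons: 9

The merged array is [1, 2, 4, 6, 9, 10, 10, 11, 29, 34, 37], requiring 9 comparisons. The merge step runs in O(n) time where n is the total number of elements.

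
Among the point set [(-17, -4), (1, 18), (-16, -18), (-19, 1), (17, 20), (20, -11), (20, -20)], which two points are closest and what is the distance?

Computing all pairwise distances among 7 points:

d((-17, -4), (1, 18)) = 28.4253
d((-17, -4), (-16, -18)) = 14.0357
d((-17, -4), (-19, 1)) = 5.3852 <-- minimum
d((-17, -4), (17, 20)) = 41.6173
d((-17, -4), (20, -11)) = 37.6563
d((-17, -4), (20, -20)) = 40.3113
d((1, 18), (-16, -18)) = 39.8121
d((1, 18), (-19, 1)) = 26.2488
d((1, 18), (17, 20)) = 16.1245
d((1, 18), (20, -11)) = 34.6699
d((1, 18), (20, -20)) = 42.4853
d((-16, -18), (-19, 1)) = 19.2354
d((-16, -18), (17, 20)) = 50.3289
d((-16, -18), (20, -11)) = 36.6742
d((-16, -18), (20, -20)) = 36.0555
d((-19, 1), (17, 20)) = 40.7063
d((-19, 1), (20, -11)) = 40.8044
d((-19, 1), (20, -20)) = 44.2945
d((17, 20), (20, -11)) = 31.1448
d((17, 20), (20, -20)) = 40.1123
d((20, -11), (20, -20)) = 9.0

Closest pair: (-17, -4) and (-19, 1) with distance 5.3852

The closest pair is (-17, -4) and (-19, 1) with Euclidean distance 5.3852. For 7 points, brute-force pairwise comparison is shown above. For large n, the divide-and-conquer algorithm (sort by x, recurse on halves, check the dividing strip) achieves O(n log n).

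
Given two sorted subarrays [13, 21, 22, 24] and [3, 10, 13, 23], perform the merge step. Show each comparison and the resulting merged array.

Merging process:

Compare 13 vs 3: take 3 from right. Merged: [3]
Compare 13 vs 10: take 10 from right. Merged: [3, 10]
Compare 13 vs 13: take 13 from left. Merged: [3, 10, 13]
Compare 21 vs 13: take 13 from right. Merged: [3, 10, 13, 13]
Compare 21 vs 23: take 21 from left. Merged: [3, 10, 13, 13, 21]
Compare 22 vs 23: take 22 from left. Merged: [3, 10, 13, 13, 21, 22]
Compare 24 vs 23: take 23 from right. Merged: [3, 10, 13, 13, 21, 22, 23]
Append remaining from left: [24]. Merged: [3, 10, 13, 13, 21, 22, 23, 24]

Final merged array: [3, 10, 13, 13, 21, 22, 23, 24]
Total comparisons: 7

The merged array is [3, 10, 13, 13, 21, 22, 23, 24], requiring 7 comparisons. The merge step runs in O(n) time where n is the total number of elements.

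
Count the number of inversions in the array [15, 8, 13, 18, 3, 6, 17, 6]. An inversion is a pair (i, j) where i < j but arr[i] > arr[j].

Finding inversions in [15, 8, 13, 18, 3, 6, 17, 6]:

(0, 1): arr[0]=15 > arr[1]=8
(0, 2): arr[0]=15 > arr[2]=13
(0, 4): arr[0]=15 > arr[4]=3
(0, 5): arr[0]=15 > arr[5]=6
(0, 7): arr[0]=15 > arr[7]=6
(1, 4): arr[1]=8 > arr[4]=3
(1, 5): arr[1]=8 > arr[5]=6
(1, 7): arr[1]=8 > arr[7]=6
(2, 4): arr[2]=13 > arr[4]=3
(2, 5): arr[2]=13 > arr[5]=6
(2, 7): arr[2]=13 > arr[7]=6
(3, 4): arr[3]=18 > arr[4]=3
(3, 5): arr[3]=18 > arr[5]=6
(3, 6): arr[3]=18 > arr[6]=17
(3, 7): arr[3]=18 > arr[7]=6
(6, 7): arr[6]=17 > arr[7]=6

Total inversions: 16

The array has 16 inversion(s): (0,1), (0,2), (0,4), (0,5), (0,7), (1,4), (1,5), (1,7), (2,4), (2,5), (2,7), (3,4), (3,5), (3,6), (3,7), (6,7). Each pair (i,j) satisfies i < j and arr[i] > arr[j].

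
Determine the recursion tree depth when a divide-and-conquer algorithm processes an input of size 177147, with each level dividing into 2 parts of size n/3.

For divide and conquer with division factor 3:

Problem sizes at each level:
Level 0: 177147
Level 1: 59049
Level 2: 19683
Level 3: 6561
Level 4: 2187
Level 5: 729
Level 6: 243
Level 7: 81
Level 8: 27
Level 9: 9
Level 10: 3
Level 11: 1

The root is level 0 and the size-1 base case is level 11 (the tree spans levels 0 through 11, i.e. 12 levels counting the root), so the depth is the number of divisions: log_3(177147) = 11

The recursion tree depth is log_3(177147) = 11. At each level, the problem size is divided by 3, so it takes 11 divisions to reduce to a base case of size 1. The algorithm makes 2 recursive calls at each level.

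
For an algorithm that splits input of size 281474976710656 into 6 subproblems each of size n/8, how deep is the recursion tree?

For divide and conquer with division factor 8:

Problem sizes at each level:
Level 0: 281474976710656
Level 1: 35184372088832
Level 2: 4398046511104
Level 3: 549755813888
Level 4: 68719476736
Level 5: 8589934592
Level 6: 1073741824
Level 7: 134217728
Level 8: 16777216
Level 9: 2097152
Level 10: 262144
Level 11: 32768
Level 12: 4096
Level 13: 512
Level 14: 64
Level 15: 8
Level 16: 1

The root is level 0 and the size-1 base case is level 16 (the tree spans levels 0 through 16, i.e. 17 levels counting the root), so the depth is the number of divisions: log_8(281474976710656) = 16

The recursion tree depth is log_8(281474976710656) = 16. At each level, the problem size is divided by 8, so it takes 16 divisions to reduce to a base case of size 1. The algorithm makes 6 recursive calls at each level.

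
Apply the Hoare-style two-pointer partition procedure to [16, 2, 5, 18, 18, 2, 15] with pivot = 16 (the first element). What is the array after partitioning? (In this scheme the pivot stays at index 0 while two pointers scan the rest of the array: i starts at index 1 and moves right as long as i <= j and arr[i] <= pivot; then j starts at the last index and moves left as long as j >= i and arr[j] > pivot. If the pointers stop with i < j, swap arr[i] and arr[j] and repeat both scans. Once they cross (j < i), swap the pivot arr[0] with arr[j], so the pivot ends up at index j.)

Hoare-style two-pointer partition with pivot = 16:

Initial array: [16, 2, 5, 18, 18, 2, 15]

Pointers start at i = 1, j = 6.
i stops at index 3 (arr[3]=18 > 16), j stops at index 6 (arr[6]=15 <= 16): swap arr[3] and arr[6], array becomes [16, 2, 5, 15, 18, 2, 18]
i stops at index 4 (arr[4]=18 > 16), j stops at index 5 (arr[5]=2 <= 16): swap arr[4] and arr[5], array becomes [16, 2, 5, 15, 2, 18, 18]
i ends at 5, j ends at 4: the pointers have crossed (j < i), so scanning stops.

Swap pivot arr[0] with arr[4] to place pivot at position 4: [2, 2, 5, 15, 16, 18, 18]
Pivot position: 4

After partitioning with pivot 16, the array becomes [2, 2, 5, 15, 16, 18, 18]. The pivot is placed at index 4. All elements to the left of the pivot are <= 16, and all elements to the right are > 16.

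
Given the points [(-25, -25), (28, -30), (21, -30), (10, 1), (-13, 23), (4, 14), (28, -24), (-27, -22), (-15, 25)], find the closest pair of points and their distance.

Computing all pairwise distances among 9 points:

d((-25, -25), (28, -30)) = 53.2353
d((-25, -25), (21, -30)) = 46.2709
d((-25, -25), (10, 1)) = 43.6005
d((-25, -25), (-13, 23)) = 49.4773
d((-25, -25), (4, 14)) = 48.6004
d((-25, -25), (28, -24)) = 53.0094
d((-25, -25), (-27, -22)) = 3.6056
d((-25, -25), (-15, 25)) = 50.9902
d((28, -30), (21, -30)) = 7.0
d((28, -30), (10, 1)) = 35.8469
d((28, -30), (-13, 23)) = 67.0075
d((28, -30), (4, 14)) = 50.1199
d((28, -30), (28, -24)) = 6.0
d((28, -30), (-27, -22)) = 55.5788
d((28, -30), (-15, 25)) = 69.814
d((21, -30), (10, 1)) = 32.8938
d((21, -30), (-13, 23)) = 62.9682
d((21, -30), (4, 14)) = 47.1699
d((21, -30), (28, -24)) = 9.2195
d((21, -30), (-27, -22)) = 48.6621
d((21, -30), (-15, 25)) = 65.7343
d((10, 1), (-13, 23)) = 31.8277
d((10, 1), (4, 14)) = 14.3178
d((10, 1), (28, -24)) = 30.8058
d((10, 1), (-27, -22)) = 43.566
d((10, 1), (-15, 25)) = 34.6554
d((-13, 23), (4, 14)) = 19.2354
d((-13, 23), (28, -24)) = 62.3699
d((-13, 23), (-27, -22)) = 47.1275
d((-13, 23), (-15, 25)) = 2.8284 <-- minimum
d((4, 14), (28, -24)) = 44.9444
d((4, 14), (-27, -22)) = 47.5079
d((4, 14), (-15, 25)) = 21.9545
d((28, -24), (-27, -22)) = 55.0364
d((28, -24), (-15, 25)) = 65.192
d((-27, -22), (-15, 25)) = 48.5077

Closest pair: (-13, 23) and (-15, 25) with distance 2.8284

The closest pair is (-13, 23) and (-15, 25) with Euclidean distance 2.8284. For 9 points, brute-force pairwise comparison is shown above. For large n, the divide-and-conquer algorithm (sort by x, recurse on halves, check the dividing strip) achieves O(n log n).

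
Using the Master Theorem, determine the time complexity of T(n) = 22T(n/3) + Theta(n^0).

Master Theorem for T(n) = 22T(n/3) + O(n^0):

a = 22, b = 3, c = 0
log_b(a) = log_3(22) = 2.8136

Case 1: c = 0 < log_3(22) = 2.8136
T(n) = O(n^(log_3 22))

For T(n) = 22T(n/3) + O(n^0): log_3(22) = 2.8136. This is Case 1 of the Master Theorem (c < log_b(a), work dominated by leaves), giving O(n^(log_3 22)).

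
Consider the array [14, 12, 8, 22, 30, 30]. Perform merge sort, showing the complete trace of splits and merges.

Merge sort trace:

Split: [14, 12, 8, 22, 30, 30] -> [14, 12, 8] and [22, 30, 30]
  Split: [14, 12, 8] -> [14] and [12, 8]
    Split: [12, 8] -> [12] and [8]
    Merge: [12] + [8] -> [8, 12]
  Merge: [14] + [8, 12] -> [8, 12, 14]
  Split: [22, 30, 30] -> [22] and [30, 30]
    Split: [30, 30] -> [30] and [30]
    Merge: [30] + [30] -> [30, 30]
  Merge: [22] + [30, 30] -> [22, 30, 30]
Merge: [8, 12, 14] + [22, 30, 30] -> [8, 12, 14, 22, 30, 30]

Final sorted array: [8, 12, 14, 22, 30, 30]

The merge sort proceeds by recursively splitting the array and merging sorted halves.
After all merges, the sorted array is [8, 12, 14, 22, 30, 30].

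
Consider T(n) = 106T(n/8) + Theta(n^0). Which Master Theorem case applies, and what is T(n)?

Master Theorem for T(n) = 106T(n/8) + O(n^0):

a = 106, b = 8, c = 0
log_b(a) = log_8(106) = 2.2426

Case 1: c = 0 < log_8(106) = 2.2426
T(n) = O(n^(log_8 106))

For T(n) = 106T(n/8) + O(n^0): log_8(106) = 2.2426. This is Case 1 of the Master Theorem (c < log_b(a), work dominated by leaves), giving O(n^(log_8 106)).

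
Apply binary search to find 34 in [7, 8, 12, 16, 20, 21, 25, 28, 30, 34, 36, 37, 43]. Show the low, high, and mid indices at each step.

Binary search for 34 in [7, 8, 12, 16, 20, 21, 25, 28, 30, 34, 36, 37, 43]:

lo=0, hi=12, mid=6, arr[mid]=25 -> 25 < 34, search right half
lo=7, hi=12, mid=9, arr[mid]=34 -> Found target at index 9!

Binary search finds 34 at index 9 after 2 comparisons. The search repeatedly halves the search space by comparing with the middle element.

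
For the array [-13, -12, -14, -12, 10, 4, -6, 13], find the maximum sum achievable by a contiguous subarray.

Using Kadane's algorithm on [-13, -12, -14, -12, 10, 4, -6, 13]:

Scanning through the array:
Position 1 (value -12): max_ending_here = -12, max_so_far = -12
Position 2 (value -14): max_ending_here = -14, max_so_far = -12
Position 3 (value -12): max_ending_here = -12, max_so_far = -12
Position 4 (value 10): max_ending_here = 10, max_so_far = 10
Position 5 (value 4): max_ending_here = 14, max_so_far = 14
Position 6 (value -6): max_ending_here = 8, max_so_far = 14
Position 7 (value 13): max_ending_here = 21, max_so_far = 21

Maximum subarray: [10, 4, -6, 13]
Maximum sum: 21

The maximum subarray is [10, 4, -6, 13] with sum 21. This subarray runs from index 4 to index 7.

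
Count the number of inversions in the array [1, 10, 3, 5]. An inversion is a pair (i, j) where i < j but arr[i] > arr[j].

Finding inversions in [1, 10, 3, 5]:

(1, 2): arr[1]=10 > arr[2]=3
(1, 3): arr[1]=10 > arr[3]=5

Total inversions: 2

The array has 2 inversion(s): (1,2), (1,3). Each pair (i,j) satisfies i < j and arr[i] > arr[j].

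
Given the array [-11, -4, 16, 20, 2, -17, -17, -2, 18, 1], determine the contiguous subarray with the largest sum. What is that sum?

Using Kadane's algorithm on [-11, -4, 16, 20, 2, -17, -17, -2, 18, 1]:

Scanning through the array:
Position 1 (value -4): max_ending_here = -4, max_so_far = -4
Position 2 (value 16): max_ending_here = 16, max_so_far = 16
Position 3 (value 20): max_ending_here = 36, max_so_far = 36
Position 4 (value 2): max_ending_here = 38, max_so_far = 38
Position 5 (value -17): max_ending_here = 21, max_so_far = 38
Position 6 (value -17): max_ending_here = 4, max_so_far = 38
Position 7 (value -2): max_ending_here = 2, max_so_far = 38
Position 8 (value 18): max_ending_here = 20, max_so_far = 38
Position 9 (value 1): max_ending_here = 21, max_so_far = 38

Maximum subarray: [16, 20, 2]
Maximum sum: 38

The maximum subarray is [16, 20, 2] with sum 38. This subarray runs from index 2 to index 4.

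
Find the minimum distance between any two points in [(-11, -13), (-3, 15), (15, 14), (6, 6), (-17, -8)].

Computing all pairwise distances among 5 points:

d((-11, -13), (-3, 15)) = 29.1204
d((-11, -13), (15, 14)) = 37.4833
d((-11, -13), (6, 6)) = 25.4951
d((-11, -13), (-17, -8)) = 7.8102 <-- minimum
d((-3, 15), (15, 14)) = 18.0278
d((-3, 15), (6, 6)) = 12.7279
d((-3, 15), (-17, -8)) = 26.9258
d((15, 14), (6, 6)) = 12.0416
d((15, 14), (-17, -8)) = 38.833
d((6, 6), (-17, -8)) = 26.9258

Closest pair: (-11, -13) and (-17, -8) with distance 7.8102

The closest pair is (-11, -13) and (-17, -8) with Euclidean distance 7.8102. For 5 points, brute-force pairwise comparison is shown above. For large n, the divide-and-conquer algorithm (sort by x, recurse on halves, check the dividing strip) achieves O(n log n).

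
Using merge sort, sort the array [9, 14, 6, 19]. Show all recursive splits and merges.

Merge sort trace:

Split: [9, 14, 6, 19] -> [9, 14] and [6, 19]
  Split: [9, 14] -> [9] and [14]
  Merge: [9] + [14] -> [9, 14]
  Split: [6, 19] -> [6] and [19]
  Merge: [6] + [19] -> [6, 19]
Merge: [9, 14] + [6, 19] -> [6, 9, 14, 19]

Final sorted array: [6, 9, 14, 19]

The merge sort proceeds by recursively splitting the array and merging sorted halves.
After all merges, the sorted array is [6, 9, 14, 19].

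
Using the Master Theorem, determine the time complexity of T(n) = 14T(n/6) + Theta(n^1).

Master Theorem for T(n) = 14T(n/6) + O(n^1):

a = 14, b = 6, c = 1
log_b(a) = log_6(14) = 1.4729

Case 1: c = 1 < log_6(14) = 1.4729
T(n) = O(n^(log_6 14))

For T(n) = 14T(n/6) + O(n^1): log_6(14) = 1.4729. This is Case 1 of the Master Theorem (c < log_b(a), work dominated by leaves), giving O(n^(log_6 14)).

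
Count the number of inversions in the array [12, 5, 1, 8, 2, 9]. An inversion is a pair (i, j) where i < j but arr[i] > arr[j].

Finding inversions in [12, 5, 1, 8, 2, 9]:

(0, 1): arr[0]=12 > arr[1]=5
(0, 2): arr[0]=12 > arr[2]=1
(0, 3): arr[0]=12 > arr[3]=8
(0, 4): arr[0]=12 > arr[4]=2
(0, 5): arr[0]=12 > arr[5]=9
(1, 2): arr[1]=5 > arr[2]=1
(1, 4): arr[1]=5 > arr[4]=2
(3, 4): arr[3]=8 > arr[4]=2

Total inversions: 8

The array has 8 inversion(s): (0,1), (0,2), (0,3), (0,4), (0,5), (1,2), (1,4), (3,4). Each pair (i,j) satisfies i < j and arr[i] > arr[j].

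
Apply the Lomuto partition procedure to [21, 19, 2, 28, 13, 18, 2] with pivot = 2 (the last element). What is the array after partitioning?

Lomuto partition with pivot = 2:

Initial array: [21, 19, 2, 28, 13, 18, 2]

arr[0]=21 > 2: no swap
arr[1]=19 > 2: no swap
arr[2]=2 <= 2: swap with position 0, array becomes [2, 19, 21, 28, 13, 18, 2]
arr[3]=28 > 2: no swap
arr[4]=13 > 2: no swap
arr[5]=18 > 2: no swap

Place pivot at position 1: [2, 2, 21, 28, 13, 18, 19]
Pivot position: 1

After partitioning with pivot 2, the array becomes [2, 2, 21, 28, 13, 18, 19]. The pivot is placed at index 1. All elements to the left of the pivot are <= 2, and all elements to the right are > 2.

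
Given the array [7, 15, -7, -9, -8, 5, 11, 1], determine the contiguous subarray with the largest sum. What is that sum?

Using Kadane's algorithm on [7, 15, -7, -9, -8, 5, 11, 1]:

Scanning through the array:
Position 1 (value 15): max_ending_here = 22, max_so_far = 22
Position 2 (value -7): max_ending_here = 15, max_so_far = 22
Position 3 (value -9): max_ending_here = 6, max_so_far = 22
Position 4 (value -8): max_ending_here = -2, max_so_far = 22
Position 5 (value 5): max_ending_here = 5, max_so_far = 22
Position 6 (value 11): max_ending_here = 16, max_so_far = 22
Position 7 (value 1): max_ending_here = 17, max_so_far = 22

Maximum subarray: [7, 15]
Maximum sum: 22

The maximum subarray is [7, 15] with sum 22. This subarray runs from index 0 to index 1.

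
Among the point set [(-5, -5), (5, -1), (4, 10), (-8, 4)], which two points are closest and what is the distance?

Computing all pairwise distances among 4 points:

d((-5, -5), (5, -1)) = 10.7703
d((-5, -5), (4, 10)) = 17.4929
d((-5, -5), (-8, 4)) = 9.4868 <-- minimum
d((5, -1), (4, 10)) = 11.0454
d((5, -1), (-8, 4)) = 13.9284
d((4, 10), (-8, 4)) = 13.4164

Closest pair: (-5, -5) and (-8, 4) with distance 9.4868

The closest pair is (-5, -5) and (-8, 4) with Euclidean distance 9.4868. For 4 points, brute-force pairwise comparison is shown above. For large n, the divide-and-conquer algorithm (sort by x, recurse on halves, check the dividing strip) achieves O(n log n).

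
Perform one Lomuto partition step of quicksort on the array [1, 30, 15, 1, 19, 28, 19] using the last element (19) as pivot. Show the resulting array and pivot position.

Lomuto partition with pivot = 19:

Initial array: [1, 30, 15, 1, 19, 28, 19]

arr[0]=1 <= 19: swap with position 0, array becomes [1, 30, 15, 1, 19, 28, 19]
arr[1]=30 > 19: no swap
arr[2]=15 <= 19: swap with position 1, array becomes [1, 15, 30, 1, 19, 28, 19]
arr[3]=1 <= 19: swap with position 2, array becomes [1, 15, 1, 30, 19, 28, 19]
arr[4]=19 <= 19: swap with position 3, array becomes [1, 15, 1, 19, 30, 28, 19]
arr[5]=28 > 19: no swap

Place pivot at position 4: [1, 15, 1, 19, 19, 28, 30]
Pivot position: 4

After partitioning with pivot 19, the array becomes [1, 15, 1, 19, 19, 28, 30]. The pivot is placed at index 4. All elements to the left of the pivot are <= 19, and all elements to the right are > 19.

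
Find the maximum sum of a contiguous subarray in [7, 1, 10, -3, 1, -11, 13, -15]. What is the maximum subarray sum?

Using Kadane's algorithm on [7, 1, 10, -3, 1, -11, 13, -15]:

Scanning through the array:
Position 1 (value 1): max_ending_here = 8, max_so_far = 8
Position 2 (value 10): max_ending_here = 18, max_so_far = 18
Position 3 (value -3): max_ending_here = 15, max_so_far = 18
Position 4 (value 1): max_ending_here = 16, max_so_far = 18
Position 5 (value -11): max_ending_here = 5, max_so_far = 18
Position 6 (value 13): max_ending_here = 18, max_so_far = 18
Position 7 (value -15): max_ending_here = 3, max_so_far = 18

Maximum subarray: [7, 1, 10]
Maximum sum: 18

The maximum subarray is [7, 1, 10] with sum 18. This subarray runs from index 0 to index 2.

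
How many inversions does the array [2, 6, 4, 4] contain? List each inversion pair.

Finding inversions in [2, 6, 4, 4]:

(1, 2): arr[1]=6 > arr[2]=4
(1, 3): arr[1]=6 > arr[3]=4

Total inversions: 2

The array has 2 inversion(s): (1,2), (1,3). Each pair (i,j) satisfies i < j and arr[i] > arr[j].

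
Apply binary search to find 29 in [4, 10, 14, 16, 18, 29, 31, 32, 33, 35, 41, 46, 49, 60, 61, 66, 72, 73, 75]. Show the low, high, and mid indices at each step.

Binary search for 29 in [4, 10, 14, 16, 18, 29, 31, 32, 33, 35, 41, 46, 49, 60, 61, 66, 72, 73, 75]:

lo=0, hi=18, mid=9, arr[mid]=35 -> 35 > 29, search left half
lo=0, hi=8, mid=4, arr[mid]=18 -> 18 < 29, search right half
lo=5, hi=8, mid=6, arr[mid]=31 -> 31 > 29, search left half
lo=5, hi=5, mid=5, arr[mid]=29 -> Found target at index 5!

Binary search finds 29 at index 5 after 4 comparisons. The search repeatedly halves the search space by comparing with the middle element.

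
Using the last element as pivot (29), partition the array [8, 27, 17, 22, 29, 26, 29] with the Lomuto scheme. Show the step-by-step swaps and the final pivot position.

Lomuto partition with pivot = 29:

Initial array: [8, 27, 17, 22, 29, 26, 29]

arr[0]=8 <= 29: swap with position 0, array becomes [8, 27, 17, 22, 29, 26, 29]
arr[1]=27 <= 29: swap with position 1, array becomes [8, 27, 17, 22, 29, 26, 29]
arr[2]=17 <= 29: swap with position 2, array becomes [8, 27, 17, 22, 29, 26, 29]
arr[3]=22 <= 29: swap with position 3, array becomes [8, 27, 17, 22, 29, 26, 29]
arr[4]=29 <= 29: swap with position 4, array becomes [8, 27, 17, 22, 29, 26, 29]
arr[5]=26 <= 29: swap with position 5, array becomes [8, 27, 17, 22, 29, 26, 29]

Place pivot at position 6: [8, 27, 17, 22, 29, 26, 29]
Pivot position: 6

After partitioning with pivot 29, the array becomes [8, 27, 17, 22, 29, 26, 29]. The pivot is placed at index 6. All elements to the left of the pivot are <= 29, and all elements to the right are > 29.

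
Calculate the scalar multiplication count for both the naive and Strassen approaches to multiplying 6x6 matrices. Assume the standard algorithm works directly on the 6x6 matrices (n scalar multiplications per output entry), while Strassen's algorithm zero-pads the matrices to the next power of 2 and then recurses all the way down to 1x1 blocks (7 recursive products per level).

Matrix multiplication for 6x6 matrices:

Strassen's algorithm requires power-of-2 dimensions. Pad 6x6 to 8x8 (next power of 2).

Standard algorithm: 6^3 = 216 multiplications
Strassen's algorithm: 7^(log2(8)) = 7^3 = 343 multiplications
Difference: 216 - 343 = -127 (Strassen uses MORE here due to padding overhead — for small or just-over-power-of-2 n, padding can outweigh the per-level savings)

Standard: 216 multiplications (6^3). Strassen: 343 multiplications (7^3, after padding to 8x8). Strassen reduces 8 recursive multiplications to 7 at each level.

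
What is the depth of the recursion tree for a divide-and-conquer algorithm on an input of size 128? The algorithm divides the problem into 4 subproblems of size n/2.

For divide and conquer with division factor 2:

Problem sizes at each level:
Level 0: 128
Level 1: 64
Level 2: 32
Level 3: 16
Level 4: 8
Level 5: 4
Level 6: 2
Level 7: 1

The root is level 0 and the size-1 base case is level 7 (the tree spans levels 0 through 7, i.e. 8 levels counting the root), so the depth is the number of divisions: log_2(128) = 7

The recursion tree depth is log_2(128) = 7. At each level, the problem size is divided by 2, so it takes 7 divisions to reduce to a base case of size 1. The algorithm makes 4 recursive calls at each level.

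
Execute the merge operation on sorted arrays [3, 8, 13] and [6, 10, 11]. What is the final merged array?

Merging process:

Compare 3 vs 6: take 3 from left. Merged: [3]
Compare 8 vs 6: take 6 from right. Merged: [3, 6]
Compare 8 vs 10: take 8 from left. Merged: [3, 6, 8]
Compare 13 vs 10: take 10 from right. Merged: [3, 6, 8, 10]
Compare 13 vs 11: take 11 from right. Merged: [3, 6, 8, 10, 11]
Append remaining from left: [13]. Merged: [3, 6, 8, 10, 11, 13]

Final merged array: [3, 6, 8, 10, 11, 13]
Total comparisons: 5

The merged array is [3, 6, 8, 10, 11, 13], requiring 5 comparisons. The merge step runs in O(n) time where n is the total number of elements.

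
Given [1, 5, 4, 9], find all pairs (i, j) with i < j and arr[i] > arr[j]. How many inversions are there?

Finding inversions in [1, 5, 4, 9]:

(1, 2): arr[1]=5 > arr[2]=4

Total inversions: 1

The array has 1 inversion(s): (1,2). Each pair (i,j) satisfies i < j and arr[i] > arr[j].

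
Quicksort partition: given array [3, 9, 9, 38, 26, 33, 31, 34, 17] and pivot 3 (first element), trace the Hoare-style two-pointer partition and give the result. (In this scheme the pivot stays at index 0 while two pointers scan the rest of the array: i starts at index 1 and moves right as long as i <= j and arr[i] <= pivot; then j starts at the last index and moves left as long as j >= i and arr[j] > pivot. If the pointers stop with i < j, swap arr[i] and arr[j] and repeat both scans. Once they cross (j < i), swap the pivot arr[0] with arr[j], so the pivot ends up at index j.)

Hoare-style two-pointer partition with pivot = 3:

Initial array: [3, 9, 9, 38, 26, 33, 31, 34, 17]

Pointers start at i = 1, j = 8.
i ends at 1, j ends at 0: the pointers have crossed (j < i), so scanning stops.

j = 0, so swapping arr[0] with arr[j] leaves the pivot at position 0: [3, 9, 9, 38, 26, 33, 31, 34, 17]
Pivot position: 0

After partitioning with pivot 3, the array becomes [3, 9, 9, 38, 26, 33, 31, 34, 17]. The pivot is placed at index 0. All elements to the left of the pivot are <= 3, and all elements to the right are > 3.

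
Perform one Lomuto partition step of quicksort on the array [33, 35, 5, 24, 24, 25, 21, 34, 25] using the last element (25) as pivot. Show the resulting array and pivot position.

Lomuto partition with pivot = 25:

Initial array: [33, 35, 5, 24, 24, 25, 21, 34, 25]

arr[0]=33 > 25: no swap
arr[1]=35 > 25: no swap
arr[2]=5 <= 25: swap with position 0, array becomes [5, 35, 33, 24, 24, 25, 21, 34, 25]
arr[3]=24 <= 25: swap with position 1, array becomes [5, 24, 33, 35, 24, 25, 21, 34, 25]
arr[4]=24 <= 25: swap with position 2, array becomes [5, 24, 24, 35, 33, 25, 21, 34, 25]
arr[5]=25 <= 25: swap with position 3, array becomes [5, 24, 24, 25, 33, 35, 21, 34, 25]
arr[6]=21 <= 25: swap with position 4, array becomes [5, 24, 24, 25, 21, 35, 33, 34, 25]
arr[7]=34 > 25: no swap

Place pivot at position 5: [5, 24, 24, 25, 21, 25, 33, 34, 35]
Pivot position: 5

After partitioning with pivot 25, the array becomes [5, 24, 24, 25, 21, 25, 33, 34, 35]. The pivot is placed at index 5. All elements to the left of the pivot are <= 25, and all elements to the right are > 25.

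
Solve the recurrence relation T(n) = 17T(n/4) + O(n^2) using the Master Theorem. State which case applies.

Master Theorem for T(n) = 17T(n/4) + O(n^2):

a = 17, b = 4, c = 2
log_b(a) = log_4(17) = 2.0437

Case 1: c = 2 < log_4(17) = 2.0437
T(n) = O(n^(log_4 17))

For T(n) = 17T(n/4) + O(n^2): log_4(17) = 2.0437. This is Case 1 of the Master Theorem (c < log_b(a), work dominated by leaves), giving O(n^(log_4 17)).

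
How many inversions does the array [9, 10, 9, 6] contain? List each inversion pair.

Finding inversions in [9, 10, 9, 6]:

(0, 3): arr[0]=9 > arr[3]=6
(1, 2): arr[1]=10 > arr[2]=9
(1, 3): arr[1]=10 > arr[3]=6
(2, 3): arr[2]=9 > arr[3]=6

Total inversions: 4

The array has 4 inversion(s): (0,3), (1,2), (1,3), (2,3). Each pair (i,j) satisfies i < j and arr[i] > arr[j].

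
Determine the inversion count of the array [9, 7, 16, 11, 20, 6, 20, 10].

Finding inversions in [9, 7, 16, 11, 20, 6, 20, 10]:

(0, 1): arr[0]=9 > arr[1]=7
(0, 5): arr[0]=9 > arr[5]=6
(1, 5): arr[1]=7 > arr[5]=6
(2, 3): arr[2]=16 > arr[3]=11
(2, 5): arr[2]=16 > arr[5]=6
(2, 7): arr[2]=16 > arr[7]=10
(3, 5): arr[3]=11 > arr[5]=6
(3, 7): arr[3]=11 > arr[7]=10
(4, 5): arr[4]=20 > arr[5]=6
(4, 7): arr[4]=20 > arr[7]=10
(6, 7): arr[6]=20 > arr[7]=10

Total inversions: 11

The array has 11 inversion(s): (0,1), (0,5), (1,5), (2,3), (2,5), (2,7), (3,5), (3,7), (4,5), (4,7), (6,7). Each pair (i,j) satisfies i < j and arr[i] > arr[j].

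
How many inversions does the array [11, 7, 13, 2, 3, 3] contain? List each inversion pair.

Finding inversions in [11, 7, 13, 2, 3, 3]:

(0, 1): arr[0]=11 > arr[1]=7
(0, 3): arr[0]=11 > arr[3]=2
(0, 4): arr[0]=11 > arr[4]=3
(0, 5): arr[0]=11 > arr[5]=3
(1, 3): arr[1]=7 > arr[3]=2
(1, 4): arr[1]=7 > arr[4]=3
(1, 5): arr[1]=7 > arr[5]=3
(2, 3): arr[2]=13 > arr[3]=2
(2, 4): arr[2]=13 > arr[4]=3
(2, 5): arr[2]=13 > arr[5]=3

Total inversions: 10

The array has 10 inversion(s): (0,1), (0,3), (0,4), (0,5), (1,3), (1,4), (1,5), (2,3), (2,4), (2,5). Each pair (i,j) satisfies i < j and arr[i] > arr[j].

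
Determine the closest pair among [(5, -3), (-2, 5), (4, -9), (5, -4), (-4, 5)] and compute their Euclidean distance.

Computing all pairwise distances among 5 points:

d((5, -3), (-2, 5)) = 10.6301
d((5, -3), (4, -9)) = 6.0828
d((5, -3), (5, -4)) = 1.0 <-- minimum
d((5, -3), (-4, 5)) = 12.0416
d((-2, 5), (4, -9)) = 15.2315
d((-2, 5), (5, -4)) = 11.4018
d((-2, 5), (-4, 5)) = 2.0
d((4, -9), (5, -4)) = 5.099
d((4, -9), (-4, 5)) = 16.1245
d((5, -4), (-4, 5)) = 12.7279

Closest pair: (5, -3) and (5, -4) with distance 1.0

The closest pair is (5, -3) and (5, -4) with Euclidean distance 1.0. For 5 points, brute-force pairwise comparison is shown above. For large n, the divide-and-conquer algorithm (sort by x, recurse on halves, check the dividing strip) achieves O(n log n).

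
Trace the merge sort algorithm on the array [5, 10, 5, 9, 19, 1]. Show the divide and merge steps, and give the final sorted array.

Merge sort trace:

Split: [5, 10, 5, 9, 19, 1] -> [5, 10, 5] and [9, 19, 1]
  Split: [5, 10, 5] -> [5] and [10, 5]
    Split: [10, 5] -> [10] and [5]
    Merge: [10] + [5] -> [5, 10]
  Merge: [5] + [5, 10] -> [5, 5, 10]
  Split: [9, 19, 1] -> [9] and [19, 1]
    Split: [19, 1] -> [19] and [1]
    Merge: [19] + [1] -> [1, 19]
  Merge: [9] + [1, 19] -> [1, 9, 19]
Merge: [5, 5, 10] + [1, 9, 19] -> [1, 5, 5, 9, 10, 19]

Final sorted array: [1, 5, 5, 9, 10, 19]

The merge sort proceeds by recursively splitting the array and merging sorted halves.
After all merges, the sorted array is [1, 5, 5, 9, 10, 19].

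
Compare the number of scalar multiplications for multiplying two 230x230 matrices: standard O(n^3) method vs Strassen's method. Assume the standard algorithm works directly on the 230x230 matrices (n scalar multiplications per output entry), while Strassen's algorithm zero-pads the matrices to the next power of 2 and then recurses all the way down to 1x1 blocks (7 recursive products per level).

Matrix multiplication for 230x230 matrices:

Strassen's algorithm requires power-of-2 dimensions. Pad 230x230 to 256x256 (next power of 2).

Standard algorithm: 230^3 = 12167000 multiplications
Strassen's algorithm: 7^(log2(256)) = 7^8 = 5764801 multiplications
Savings: 12167000 - 5764801 = 6402199 multiplications

Standard: 12167000 multiplications (230^3). Strassen: 5764801 multiplications (7^8, after padding to 256x256). Strassen reduces 8 recursive multiplications to 7 at each level.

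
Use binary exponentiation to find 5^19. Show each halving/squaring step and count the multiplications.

Computing 5^19 by squaring (build up from 5^1; each line after the first costs one multiplication):

5^1 = 5
5^2 = (5^1)^2 = 5^2 = 25
5^4 = (5^2)^2 = 25^2 = 625
5^8 = (5^4)^2 = 625^2 = 390625
5^9 = 5 * 5^8 = 5 * 390625 = 1953125
5^18 = (5^9)^2 = 1953125^2 = 3814697265625
5^19 = 5 * 5^18 = 5 * 3814697265625 = 19073486328125

Result: 19073486328125
Multiplications needed: 6 (6 lines after 5^1)

5^19 = 19073486328125. Using exponentiation by squaring, this requires 6 multiplications. The key idea: if the exponent is even, square the half-power; if odd, multiply by the base once.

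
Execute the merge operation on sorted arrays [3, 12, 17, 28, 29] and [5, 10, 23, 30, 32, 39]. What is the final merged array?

Merging process:

Compare 3 vs 5: take 3 from left. Merged: [3]
Compare 12 vs 5: take 5 from right. Merged: [3, 5]
Compare 12 vs 10: take 10 from right. Merged: [3, 5, 10]
Compare 12 vs 23: take 12 from left. Merged: [3, 5, 10, 12]
Compare 17 vs 23: take 17 from left. Merged: [3, 5, 10, 12, 17]
Compare 28 vs 23: take 23 from right. Merged: [3, 5, 10, 12, 17, 23]
Compare 28 vs 30: take 28 from left. Merged: [3, 5, 10, 12, 17, 23, 28]
Compare 29 vs 30: take 29 from left. Merged: [3, 5, 10, 12, 17, 23, 28, 29]
Append remaining from right: [30, 32, 39]. Merged: [3, 5, 10, 12, 17, 23, 28, 29, 30, 32, 39]

Final merged array: [3, 5, 10, 12, 17, 23, 28, 29, 30, 32, 39]
Total comparisons: 8

The merged array is [3, 5, 10, 12, 17, 23, 28, 29, 30, 32, 39], requiring 8 comparisons. The merge step runs in O(n) time where n is the total number of elements.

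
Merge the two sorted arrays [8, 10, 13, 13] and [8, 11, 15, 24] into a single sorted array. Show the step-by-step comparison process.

Merging process:

Compare 8 vs 8: take 8 from left. Merged: [8]
Compare 10 vs 8: take 8 from right. Merged: [8, 8]
Compare 10 vs 11: take 10 from left. Merged: [8, 8, 10]
Compare 13 vs 11: take 11 from right. Merged: [8, 8, 10, 11]
Compare 13 vs 15: take 13 from left. Merged: [8, 8, 10, 11, 13]
Compare 13 vs 15: take 13 from left. Merged: [8, 8, 10, 11, 13, 13]
Append remaining from right: [15, 24]. Merged: [8, 8, 10, 11, 13, 13, 15, 24]

Final merged array: [8, 8, 10, 11, 13, 13, 15, 24]
Total comparisons: 6

The merged array is [8, 8, 10, 11, 13, 13, 15, 24], requiring 6 comparisons. The merge step runs in O(n) time where n is the total number of elements.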